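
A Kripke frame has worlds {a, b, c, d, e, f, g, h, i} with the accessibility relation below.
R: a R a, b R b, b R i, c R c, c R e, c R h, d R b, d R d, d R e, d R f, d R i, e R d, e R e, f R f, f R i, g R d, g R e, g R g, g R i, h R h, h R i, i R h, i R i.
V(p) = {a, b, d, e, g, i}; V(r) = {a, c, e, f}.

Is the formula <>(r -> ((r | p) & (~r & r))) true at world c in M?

At c: <>(r -> ((r | p) & (~r & r))) requires r -> ((r | p) & (~r & r)) at some successor in {c, e, h}.
  r -> ((r | p) & (~r & r)) holds at h, so <>(r -> ((r | p) & (~r & r))) is true at c.

Yes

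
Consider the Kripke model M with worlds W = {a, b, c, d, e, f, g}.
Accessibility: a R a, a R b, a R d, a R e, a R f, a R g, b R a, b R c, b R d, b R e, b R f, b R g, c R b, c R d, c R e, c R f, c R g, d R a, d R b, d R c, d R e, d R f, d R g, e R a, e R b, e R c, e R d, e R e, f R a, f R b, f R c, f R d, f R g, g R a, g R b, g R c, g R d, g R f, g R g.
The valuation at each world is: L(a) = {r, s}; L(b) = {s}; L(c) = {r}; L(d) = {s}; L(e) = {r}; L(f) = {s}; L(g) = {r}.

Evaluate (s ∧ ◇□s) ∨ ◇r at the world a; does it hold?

Recall that □ψ holds at a world iff ψ holds at every accessible world, and ◇ψ holds iff ψ holds at some accessible world.
At a: s ∧ ◇□s is false, ◇r is true, so (s ∧ ◇□s) ∨ ◇r is true.
  At a: s is true, ◇□s is false, so s ∧ ◇□s is false.
    At a: ◇□s requires □s at some successor in {a, b, d, e, f, g}.
      At a: □s is false.
      At b: □s is false.
      At d: □s is false.
      At e: □s is false.
      At f: □s is false.
      At g: □s is false.
    So ◇□s is false at a.
  At a: ◇r requires r at some successor in {a, b, d, e, f, g}.
    r holds at a, so ◇r is true at a.

Yes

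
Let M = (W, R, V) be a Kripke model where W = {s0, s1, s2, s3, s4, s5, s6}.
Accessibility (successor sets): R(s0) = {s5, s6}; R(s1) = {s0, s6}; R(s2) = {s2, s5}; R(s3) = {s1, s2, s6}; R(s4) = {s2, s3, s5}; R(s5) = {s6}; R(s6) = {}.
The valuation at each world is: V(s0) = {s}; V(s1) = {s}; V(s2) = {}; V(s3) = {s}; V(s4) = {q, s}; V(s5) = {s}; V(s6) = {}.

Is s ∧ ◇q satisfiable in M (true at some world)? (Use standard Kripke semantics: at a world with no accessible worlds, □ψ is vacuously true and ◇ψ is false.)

Let φ = s ∧ ◇q. Evaluate φ at each world:
  s0 (successors {s5, s6}): φ is false.
  s1 (successors {s0, s6}): φ is false.
  s2 (successors {s2, s5}): φ is false.
  s3 (successors {s1, s2, s6}): φ is false.
  s4 (successors {s2, s3, s5}): φ is false.
  s5 (successors {s6}): φ is false.
  s6 (successors ∅): φ is false.
For instance, at s0:
  At s0: s is true, ◇q is false, so s ∧ ◇q is false.
    At s0: ◇q requires q at some successor in {s5, s6}.
      At s5: q is false.
      At s6: q is false.
    So ◇q is false at s0.

No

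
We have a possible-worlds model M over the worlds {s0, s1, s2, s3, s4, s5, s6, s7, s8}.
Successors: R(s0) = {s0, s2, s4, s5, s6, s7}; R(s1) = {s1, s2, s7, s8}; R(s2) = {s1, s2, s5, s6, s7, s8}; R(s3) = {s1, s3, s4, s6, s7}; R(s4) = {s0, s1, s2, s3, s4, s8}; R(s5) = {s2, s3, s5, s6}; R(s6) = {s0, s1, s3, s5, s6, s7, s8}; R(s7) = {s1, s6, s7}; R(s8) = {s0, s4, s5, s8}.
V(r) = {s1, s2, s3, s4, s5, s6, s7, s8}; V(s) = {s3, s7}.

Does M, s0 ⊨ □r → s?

At s0: □r is false, s is false, so □r → s is true.
  At s0: □r requires r at every successor {s0, s2, s4, s5, s6, s7}.
    r fails at s0, so □r is false at s0.

Yes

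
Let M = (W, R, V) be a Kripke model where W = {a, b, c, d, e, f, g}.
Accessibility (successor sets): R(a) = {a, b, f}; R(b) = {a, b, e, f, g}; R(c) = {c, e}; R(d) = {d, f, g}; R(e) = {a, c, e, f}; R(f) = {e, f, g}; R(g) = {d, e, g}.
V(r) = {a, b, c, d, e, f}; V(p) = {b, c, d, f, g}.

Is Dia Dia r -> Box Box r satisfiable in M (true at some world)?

Let φ = Dia Dia r -> Box Box r. Evaluate φ at each world:
  a (successors {a, b, f}): φ is false.
  b (successors {a, b, e, f, g}): φ is false.
  c (successors {c, e}): φ is true.
  d (successors {d, f, g}): φ is false.
  e (successors {a, c, e, f}): φ is false.
  f (successors {e, f, g}): φ is false.
  g (successors {d, e, g}): φ is false.
Detail at c (witness):
  At c: Dia Dia r is true, Box Box r is true, so Dia Dia r -> Box Box r is true.
    At c: Dia Dia r requires Dia r at some successor in {c, e}.
      Dia r holds at c, so Dia Dia r is true at c.
    At c: Box Box r requires Box r at every successor {c, e}.
      At c: Box r is true.
      At e: Box r is true.
    So Box Box r is true at c.

Yes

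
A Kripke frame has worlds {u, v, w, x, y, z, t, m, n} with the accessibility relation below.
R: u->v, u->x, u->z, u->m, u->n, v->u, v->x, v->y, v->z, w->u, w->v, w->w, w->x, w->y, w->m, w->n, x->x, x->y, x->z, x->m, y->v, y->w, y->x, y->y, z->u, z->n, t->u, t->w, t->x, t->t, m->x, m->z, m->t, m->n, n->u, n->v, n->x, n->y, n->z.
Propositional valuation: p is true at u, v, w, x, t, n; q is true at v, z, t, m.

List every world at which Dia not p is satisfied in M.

Let φ = Dia not p. Evaluate φ at each world:
  u (successors {v, x, z, m, n}): φ is true.
  v (successors {u, x, y, z}): φ is true.
  w (successors {u, v, w, x, y, m, n}): φ is true.
  x (successors {x, y, z, m}): φ is true.
  y (successors {v, w, x, y}): φ is true.
  z (successors {u, n}): φ is false.
  t (successors {u, w, x, t}): φ is false.
  m (successors {x, z, t, n}): φ is true.
  n (successors {u, v, x, y, z}): φ is true.
For instance, at w:
  At w: Dia not p requires not p at some successor in {u, v, w, x, y, m, n}.
    not p holds at y, so Dia not p is true at w.
Satisfying worlds: {u, v, w, x, y, m, n}

u, v, w, x, y, m, n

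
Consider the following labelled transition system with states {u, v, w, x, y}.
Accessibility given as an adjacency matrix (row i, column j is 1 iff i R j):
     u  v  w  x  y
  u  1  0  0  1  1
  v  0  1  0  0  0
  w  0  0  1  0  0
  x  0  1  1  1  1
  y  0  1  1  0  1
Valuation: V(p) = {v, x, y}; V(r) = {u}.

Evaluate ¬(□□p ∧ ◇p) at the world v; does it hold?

At v: □□p ∧ ◇p is true, so ¬(□□p ∧ ◇p) is false.
  At v: □□p is true, ◇p is true, so □□p ∧ ◇p is true.
    At v: □□p requires □p at every successor {v}.
      At v: □p is true.
    So □□p is true at v.
    At v: ◇p requires p at some successor in {v}.
      p holds at v, so ◇p is true at v.

No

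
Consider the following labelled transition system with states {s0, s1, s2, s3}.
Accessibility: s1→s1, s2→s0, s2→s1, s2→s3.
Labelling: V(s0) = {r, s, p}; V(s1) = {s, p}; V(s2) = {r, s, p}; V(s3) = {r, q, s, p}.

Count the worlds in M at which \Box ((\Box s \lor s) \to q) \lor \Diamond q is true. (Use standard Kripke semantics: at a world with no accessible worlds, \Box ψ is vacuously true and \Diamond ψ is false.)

Recall that \Box ψ holds at a world iff ψ holds at every accessible world, and \Diamond ψ holds iff ψ holds at some accessible world.
Let φ = \Box ((\Box s \lor s) \to q) \lor \Diamond q. Evaluate φ at each world:
  s0 (successors ∅): φ is true.
  s1 (successors {s1}): φ is false.
  s2 (successors {s0, s1, s3}): φ is true.
  s3 (successors ∅): φ is true.
For instance, at s2:
  At s2: \Box ((\Box s \lor s) \to q) is false, \Diamond q is true, so \Box ((\Box s \lor s) \to q) \lor \Diamond q is true.
    At s2: \Box ((\Box s \lor s) \to q) requires (\Box s \lor s) \to q at every successor {s0, s1, s3}.
      (\Box s \lor s) \to q fails at s0, so \Box ((\Box s \lor s) \to q) is false at s2.
    At s2: \Diamond q requires q at some successor in {s0, s1, s3}.
      q holds at s3, so \Diamond q is true at s2.
Satisfying worlds: {s0, s2, s3}

3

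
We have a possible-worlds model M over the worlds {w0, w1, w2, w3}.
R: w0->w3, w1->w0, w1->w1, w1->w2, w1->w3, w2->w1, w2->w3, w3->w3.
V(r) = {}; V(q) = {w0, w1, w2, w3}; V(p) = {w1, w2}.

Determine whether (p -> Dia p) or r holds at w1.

Yes

Recall that Dia ψ holds at a world iff ψ holds at some accessible world.
At w1: p -> Dia p is true, r is false, so (p -> Dia p) or r is true.
  At w1: p is true, Dia p is true, so p -> Dia p is true.
    At w1: Dia p requires p at some successor in {w0, w1, w2, w3}.
      p holds at w1, so Dia p is true at w1.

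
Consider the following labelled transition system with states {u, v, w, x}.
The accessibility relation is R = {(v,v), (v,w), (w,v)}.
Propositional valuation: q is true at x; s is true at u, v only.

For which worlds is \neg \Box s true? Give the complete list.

Recall that \Box ψ holds at a world iff ψ holds at every accessible world, and \Diamond ψ holds iff ψ holds at some accessible world.
Let φ = \neg \Box s. Evaluate φ at each world:
  u (successors ∅): φ is false.
  v (successors {v, w}): φ is true.
  w (successors {v}): φ is false.
  x (successors ∅): φ is false.
For instance, at w:
  At w: \Box s is true, so \neg \Box s is false.
    At w: \Box s requires s at every successor {v}.
      At v: s is true.
    So \Box s is true at w.
Satisfying worlds: {v}

v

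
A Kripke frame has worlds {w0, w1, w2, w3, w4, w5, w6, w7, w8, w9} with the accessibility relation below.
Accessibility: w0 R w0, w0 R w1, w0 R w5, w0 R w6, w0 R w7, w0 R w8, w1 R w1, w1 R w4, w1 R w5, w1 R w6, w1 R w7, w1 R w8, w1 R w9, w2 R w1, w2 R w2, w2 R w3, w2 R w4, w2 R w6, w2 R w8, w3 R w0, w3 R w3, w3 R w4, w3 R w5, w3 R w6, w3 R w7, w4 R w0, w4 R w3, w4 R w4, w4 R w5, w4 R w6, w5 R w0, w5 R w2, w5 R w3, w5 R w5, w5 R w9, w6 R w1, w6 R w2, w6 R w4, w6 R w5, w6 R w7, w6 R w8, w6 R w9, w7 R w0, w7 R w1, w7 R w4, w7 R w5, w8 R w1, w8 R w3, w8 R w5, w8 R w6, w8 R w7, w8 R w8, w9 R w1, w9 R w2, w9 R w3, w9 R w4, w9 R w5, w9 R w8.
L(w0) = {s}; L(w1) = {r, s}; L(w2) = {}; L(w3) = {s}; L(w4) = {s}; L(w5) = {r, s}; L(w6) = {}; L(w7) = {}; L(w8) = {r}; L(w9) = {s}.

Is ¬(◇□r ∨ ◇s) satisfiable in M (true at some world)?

No

Let φ = ¬(◇□r ∨ ◇s). Evaluate φ at each world:
  w0 (successors {w0, w1, w5, w6, w7, w8}): φ is false.
  w1 (successors {w1, w4, w5, w6, w7, w8, w9}): φ is false.
  w2 (successors {w1, w2, w3, w4, w6, w8}): φ is false.
  w3 (successors {w0, w3, w4, w5, w6, w7}): φ is false.
  w4 (successors {w0, w3, w4, w5, w6}): φ is false.
  w5 (successors {w0, w2, w3, w5, w9}): φ is false.
  w6 (successors {w1, w2, w4, w5, w7, w8, w9}): φ is false.
  w7 (successors {w0, w1, w4, w5}): φ is false.
  w8 (successors {w1, w3, w5, w6, w7, w8}): φ is false.
  w9 (successors {w1, w2, w3, w4, w5, w8}): φ is false.
For instance, at w4:
  At w4: ◇□r ∨ ◇s is true, so ¬(◇□r ∨ ◇s) is false.
    At w4: ◇□r is false, ◇s is true, so ◇□r ∨ ◇s is true.
      At w4: ◇□r requires □r at some successor in {w0, w3, w4, w5, w6}.
        At w0: □r is false.
        At w3: □r is false.
        At w4: □r is false.
        At w5: □r is false.
        At w6: □r is false.
      So ◇□r is false at w4.
      At w4: ◇s requires s at some successor in {w0, w3, w4, w5, w6}.
        s holds at w0, so ◇s is true at w4.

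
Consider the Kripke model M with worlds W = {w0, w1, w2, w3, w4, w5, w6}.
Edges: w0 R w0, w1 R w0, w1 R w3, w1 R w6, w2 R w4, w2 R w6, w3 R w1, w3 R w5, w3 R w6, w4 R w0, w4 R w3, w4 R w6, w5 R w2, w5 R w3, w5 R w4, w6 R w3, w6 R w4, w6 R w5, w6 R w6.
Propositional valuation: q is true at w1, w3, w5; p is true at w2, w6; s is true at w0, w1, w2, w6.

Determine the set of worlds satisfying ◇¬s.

Let φ = ◇¬s. Evaluate φ at each world:
  w0 (successors {w0}): φ is false.
  w1 (successors {w0, w3, w6}): φ is true.
  w2 (successors {w4, w6}): φ is true.
  w3 (successors {w1, w5, w6}): φ is true.
  w4 (successors {w0, w3, w6}): φ is true.
  w5 (successors {w2, w3, w4}): φ is true.
  w6 (successors {w3, w4, w5, w6}): φ is true.
For instance, at w0:
  At w0: ◇¬s requires ¬s at some successor in {w0}.
    At w0: ¬s is false.
  So ◇¬s is false at w0.
Satisfying worlds: {w1, w2, w3, w4, w5, w6}

w1, w2, w3, w4, w5, w6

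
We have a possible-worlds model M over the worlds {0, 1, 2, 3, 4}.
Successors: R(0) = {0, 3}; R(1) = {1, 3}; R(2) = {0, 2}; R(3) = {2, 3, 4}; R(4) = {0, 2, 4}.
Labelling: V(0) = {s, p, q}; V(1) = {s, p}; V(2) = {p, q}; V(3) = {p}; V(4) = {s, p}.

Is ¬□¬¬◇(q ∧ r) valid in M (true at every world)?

Recall that □ψ holds at a world iff ψ holds at every accessible world, and ◇ψ holds iff ψ holds at some accessible world.
Let φ = ¬□¬¬◇(q ∧ r). Evaluate φ at each world:
  0 (successors {0, 3}): φ is true.
  1 (successors {1, 3}): φ is true.
  2 (successors {0, 2}): φ is true.
  3 (successors {2, 3, 4}): φ is true.
  4 (successors {0, 2, 4}): φ is true.
For instance, at 2:
  At 2: □¬¬◇(q ∧ r) is false, so ¬□¬¬◇(q ∧ r) is true.
    At 2: □¬¬◇(q ∧ r) requires ¬¬◇(q ∧ r) at every successor {0, 2}.
      ¬¬◇(q ∧ r) fails at 0, so □¬¬◇(q ∧ r) is false at 2.

Yes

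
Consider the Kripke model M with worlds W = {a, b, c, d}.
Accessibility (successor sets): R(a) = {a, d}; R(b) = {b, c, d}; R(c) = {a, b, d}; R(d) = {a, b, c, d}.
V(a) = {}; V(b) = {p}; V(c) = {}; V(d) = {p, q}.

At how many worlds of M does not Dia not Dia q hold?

Let φ = not Dia not Dia q. Evaluate φ at each world:
  a (successors {a, d}): φ is true.
  b (successors {b, c, d}): φ is true.
  c (successors {a, b, d}): φ is true.
  d (successors {a, b, c, d}): φ is true.
For instance, at d:
  At d: Dia not Dia q is false, so not Dia not Dia q is true.
    At d: Dia not Dia q requires not Dia q at some successor in {a, b, c, d}.
      At a: not Dia q is false.
      At b: not Dia q is false.
      At c: not Dia q is false.
      At d: not Dia q is false.
    So Dia not Dia q is false at d.
Satisfying worlds: {a, b, c, d}

4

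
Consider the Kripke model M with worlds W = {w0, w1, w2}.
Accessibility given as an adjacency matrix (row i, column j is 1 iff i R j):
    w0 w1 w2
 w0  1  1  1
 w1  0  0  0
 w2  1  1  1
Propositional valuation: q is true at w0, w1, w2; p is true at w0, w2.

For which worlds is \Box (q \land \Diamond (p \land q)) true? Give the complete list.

Let φ = \Box (q \land \Diamond (p \land q)). Evaluate φ at each world:
  w0 (successors {w0, w1, w2}): φ is false.
  w1 (successors ∅): φ is true.
  w2 (successors {w0, w1, w2}): φ is false.
For instance, at w2:
  At w2: \Box (q \land \Diamond (p \land q)) requires q \land \Diamond (p \land q) at every successor {w0, w1, w2}.
    q \land \Diamond (p \land q) fails at w1, so \Box (q \land \Diamond (p \land q)) is false at w2.
      At w1: q is true, \Diamond (p \land q) is false, so q \land \Diamond (p \land q) is false.
Satisfying worlds: {w1}

w1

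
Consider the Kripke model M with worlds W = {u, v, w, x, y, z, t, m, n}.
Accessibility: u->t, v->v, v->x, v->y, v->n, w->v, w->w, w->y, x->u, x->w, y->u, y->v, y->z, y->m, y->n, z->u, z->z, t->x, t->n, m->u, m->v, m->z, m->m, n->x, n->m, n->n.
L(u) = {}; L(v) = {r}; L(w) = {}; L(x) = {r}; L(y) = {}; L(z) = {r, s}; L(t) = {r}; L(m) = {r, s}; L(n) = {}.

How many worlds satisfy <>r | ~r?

8

Let φ = <>r | ~r. Evaluate φ at each world:
  u (successors {t}): φ is true.
  v (successors {v, x, y, n}): φ is true.
  w (successors {v, w, y}): φ is true.
  x (successors {u, w}): φ is false.
  y (successors {u, v, z, m, n}): φ is true.
  z (successors {u, z}): φ is true.
  t (successors {x, n}): φ is true.
  m (successors {u, v, z, m}): φ is true.
  n (successors {x, m, n}): φ is true.
For instance, at x:
  At x: <>r is false, ~r is false, so <>r | ~r is false.
    At x: <>r requires r at some successor in {u, w}.
      At u: r is false.
      At w: r is false.
    So <>r is false at x.
Satisfying worlds: {u, v, w, y, z, t, m, n}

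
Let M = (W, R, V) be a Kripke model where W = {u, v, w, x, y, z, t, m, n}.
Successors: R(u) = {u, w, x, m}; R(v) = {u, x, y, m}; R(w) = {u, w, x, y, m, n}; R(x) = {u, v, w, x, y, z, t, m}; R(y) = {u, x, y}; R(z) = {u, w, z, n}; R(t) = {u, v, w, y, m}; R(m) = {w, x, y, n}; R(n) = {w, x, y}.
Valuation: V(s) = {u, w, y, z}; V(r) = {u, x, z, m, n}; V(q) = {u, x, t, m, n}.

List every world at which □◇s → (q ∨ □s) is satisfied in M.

u, x, t, m, n

Recall that □ψ holds at a world iff ψ holds at every accessible world, and ◇ψ holds iff ψ holds at some accessible world.
Let φ = □◇s → (q ∨ □s). Evaluate φ at each world:
  u (successors {u, w, x, m}): φ is true.
  v (successors {u, x, y, m}): φ is false.
  w (successors {u, w, x, y, m, n}): φ is false.
  x (successors {u, v, w, x, y, z, t, m}): φ is true.
  y (successors {u, x, y}): φ is false.
  z (successors {u, w, z, n}): φ is false.
  t (successors {u, v, w, y, m}): φ is true.
  m (successors {w, x, y, n}): φ is true.
  n (successors {w, x, y}): φ is true.
For instance, at z:
  At z: □◇s is true, q ∨ □s is false, so □◇s → (q ∨ □s) is false.
    At z: □◇s requires ◇s at every successor {u, w, z, n}.
      At u: ◇s is true.
      At w: ◇s is true.
      At z: ◇s is true.
      At n: ◇s is true.
    So □◇s is true at z.
    At z: q is false, □s is false, so q ∨ □s is false.
      At z: □s requires s at every successor {u, w, z, n}.
        s fails at n, so □s is false at z.
Satisfying worlds: {u, x, t, m, n}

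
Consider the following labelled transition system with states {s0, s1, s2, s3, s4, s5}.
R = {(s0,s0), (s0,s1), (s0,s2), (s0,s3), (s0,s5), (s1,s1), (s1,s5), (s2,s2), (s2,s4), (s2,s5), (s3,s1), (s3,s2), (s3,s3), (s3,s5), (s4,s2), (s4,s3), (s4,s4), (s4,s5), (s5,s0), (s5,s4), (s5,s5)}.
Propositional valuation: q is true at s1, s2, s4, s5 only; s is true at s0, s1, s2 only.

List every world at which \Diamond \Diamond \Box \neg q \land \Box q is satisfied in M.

Let φ = \Diamond \Diamond \Box \neg q \land \Box q. Evaluate φ at each world:
  s0 (successors {s0, s1, s2, s3, s5}): φ is false.
  s1 (successors {s1, s5}): φ is false.
  s2 (successors {s2, s4, s5}): φ is false.
  s3 (successors {s1, s2, s3, s5}): φ is false.
  s4 (successors {s2, s3, s4, s5}): φ is false.
  s5 (successors {s0, s4, s5}): φ is false.
For instance, at s4:
  At s4: \Diamond \Diamond \Box \neg q is false, \Box q is false, so \Diamond \Diamond \Box \neg q \land \Box q is false.
    At s4: \Diamond \Diamond \Box \neg q requires \Diamond \Box \neg q at some successor in {s2, s3, s4, s5}.
      At s2: \Diamond \Box \neg q is false.
      At s3: \Diamond \Box \neg q is false.
      At s4: \Diamond \Box \neg q is false.
      At s5: \Diamond \Box \neg q is false.
    So \Diamond \Diamond \Box \neg q is false at s4.
    At s4: \Box q requires q at every successor {s2, s3, s4, s5}.
      q fails at s3, so \Box q is false at s4.
Satisfying worlds: none.

none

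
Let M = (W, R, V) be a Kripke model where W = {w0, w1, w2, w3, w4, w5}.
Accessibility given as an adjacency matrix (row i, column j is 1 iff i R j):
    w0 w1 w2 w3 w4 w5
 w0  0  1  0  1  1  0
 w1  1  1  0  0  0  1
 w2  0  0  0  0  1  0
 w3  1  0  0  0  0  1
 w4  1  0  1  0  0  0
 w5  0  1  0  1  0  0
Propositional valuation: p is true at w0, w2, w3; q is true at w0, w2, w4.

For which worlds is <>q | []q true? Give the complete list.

Recall that []ψ holds at a world iff ψ holds at every accessible world, and <>ψ holds iff ψ holds at some accessible world.
Let φ = <>q | []q. Evaluate φ at each world:
  w0 (successors {w1, w3, w4}): φ is true.
  w1 (successors {w0, w1, w5}): φ is true.
  w2 (successors {w4}): φ is true.
  w3 (successors {w0, w5}): φ is true.
  w4 (successors {w0, w2}): φ is true.
  w5 (successors {w1, w3}): φ is false.
For instance, at w4:
  At w4: <>q is true, []q is true, so <>q | []q is true.
    At w4: <>q requires q at some successor in {w0, w2}.
      q holds at w0, so <>q is true at w4.
    At w4: []q requires q at every successor {w0, w2}.
      At w0: q is true.
      At w2: q is true.
    So []q is true at w4.
Satisfying worlds: {w0, w1, w2, w3, w4}

w0, w1, w2, w3, w4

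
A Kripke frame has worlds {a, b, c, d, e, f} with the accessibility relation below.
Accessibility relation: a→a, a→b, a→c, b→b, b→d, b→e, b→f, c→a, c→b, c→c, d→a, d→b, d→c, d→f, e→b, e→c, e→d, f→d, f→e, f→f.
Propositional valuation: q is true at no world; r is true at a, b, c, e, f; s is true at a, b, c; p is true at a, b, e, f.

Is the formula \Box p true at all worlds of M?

Recall that \Box ψ holds at a world iff ψ holds at every accessible world, and \Diamond ψ holds iff ψ holds at some accessible world.
Let φ = \Box p. Evaluate φ at each world:
  a (successors {a, b, c}): φ is false.
  b (successors {b, d, e, f}): φ is false.
  c (successors {a, b, c}): φ is false.
  d (successors {a, b, c, f}): φ is false.
  e (successors {b, c, d}): φ is false.
  f (successors {d, e, f}): φ is false.
Detail at a (counterexample):
  At a: \Box p requires p at every successor {a, b, c}.
    p fails at c, so \Box p is false at a.

No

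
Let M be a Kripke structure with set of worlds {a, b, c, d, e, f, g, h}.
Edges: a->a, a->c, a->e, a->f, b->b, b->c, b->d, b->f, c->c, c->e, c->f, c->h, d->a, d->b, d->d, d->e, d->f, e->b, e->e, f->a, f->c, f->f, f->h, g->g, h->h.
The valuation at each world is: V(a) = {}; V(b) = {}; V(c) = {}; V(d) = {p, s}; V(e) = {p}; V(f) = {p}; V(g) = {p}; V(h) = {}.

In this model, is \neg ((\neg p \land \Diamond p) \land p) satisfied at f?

Recall that \Diamond ψ holds at a world iff ψ holds at some accessible world.
At f: (\neg p \land \Diamond p) \land p is false, so \neg ((\neg p \land \Diamond p) \land p) is true.
  At f: \neg p \land \Diamond p is false, p is true, so (\neg p \land \Diamond p) \land p is false.
    At f: \neg p is false, \Diamond p is true, so \neg p \land \Diamond p is false.
      At f: \Diamond p requires p at some successor in {a, c, f, h}.
        p holds at f, so \Diamond p is true at f.

Yes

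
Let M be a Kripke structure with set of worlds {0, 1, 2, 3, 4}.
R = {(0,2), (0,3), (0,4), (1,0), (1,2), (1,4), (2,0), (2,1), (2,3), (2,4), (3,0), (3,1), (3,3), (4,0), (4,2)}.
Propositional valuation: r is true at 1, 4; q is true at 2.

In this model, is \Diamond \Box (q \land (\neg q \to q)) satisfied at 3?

No

Recall that \Box ψ holds at a world iff ψ holds at every accessible world, and \Diamond ψ holds iff ψ holds at some accessible world.
At 3: \Diamond \Box (q \land (\neg q \to q)) requires \Box (q \land (\neg q \to q)) at some successor in {0, 1, 3}.
  At 0: \Box (q \land (\neg q \to q)) is false.
  At 1: \Box (q \land (\neg q \to q)) is false.
  At 3: \Box (q \land (\neg q \to q)) is false.
So \Diamond \Box (q \land (\neg q \to q)) is false at 3.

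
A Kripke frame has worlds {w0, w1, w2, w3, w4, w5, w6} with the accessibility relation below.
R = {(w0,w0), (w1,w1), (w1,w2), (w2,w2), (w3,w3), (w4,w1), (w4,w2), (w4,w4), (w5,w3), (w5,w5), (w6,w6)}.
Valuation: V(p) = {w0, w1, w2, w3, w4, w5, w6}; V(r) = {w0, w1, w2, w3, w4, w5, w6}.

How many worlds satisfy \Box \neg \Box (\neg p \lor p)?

Recall that \Box ψ holds at a world iff ψ holds at every accessible world, and \Diamond ψ holds iff ψ holds at some accessible world.
Let φ = \Box \neg \Box (\neg p \lor p). Evaluate φ at each world:
  w0 (successors {w0}): φ is false.
  w1 (successors {w1, w2}): φ is false.
  w2 (successors {w2}): φ is false.
  w3 (successors {w3}): φ is false.
  w4 (successors {w1, w2, w4}): φ is false.
  w5 (successors {w3, w5}): φ is false.
  w6 (successors {w6}): φ is false.
For instance, at w1:
  At w1: \Box \neg \Box (\neg p \lor p) requires \neg \Box (\neg p \lor p) at every successor {w1, w2}.
    \neg \Box (\neg p \lor p) fails at w1, so \Box \neg \Box (\neg p \lor p) is false at w1.
      At w1: \Box (\neg p \lor p) is true, so \neg \Box (\neg p \lor p) is false.
Satisfying worlds: none.

0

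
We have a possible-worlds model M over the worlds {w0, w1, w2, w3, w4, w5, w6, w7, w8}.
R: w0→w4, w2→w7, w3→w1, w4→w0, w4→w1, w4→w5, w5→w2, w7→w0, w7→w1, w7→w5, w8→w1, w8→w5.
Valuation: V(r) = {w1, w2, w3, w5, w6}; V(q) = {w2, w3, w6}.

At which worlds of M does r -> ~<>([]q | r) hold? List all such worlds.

Recall that []ψ holds at a world iff ψ holds at every accessible world, and <>ψ holds iff ψ holds at some accessible world.
Let φ = r -> ~<>([]q | r). Evaluate φ at each world:
  w0 (successors {w4}): φ is true.
  w1 (successors ∅): φ is true.
  w2 (successors {w7}): φ is true.
  w3 (successors {w1}): φ is false.
  w4 (successors {w0, w1, w5}): φ is true.
  w5 (successors {w2}): φ is false.
  w6 (successors ∅): φ is true.
  w7 (successors {w0, w1, w5}): φ is true.
  w8 (successors {w1, w5}): φ is true.
For instance, at w3:
  At w3: r is true, ~<>([]q | r) is false, so r -> ~<>([]q | r) is false.
    At w3: <>([]q | r) is true, so ~<>([]q | r) is false.
      At w3: <>([]q | r) requires []q | r at some successor in {w1}.
        []q | r holds at w1, so <>([]q | r) is true at w3.
Satisfying worlds: {w0, w1, w2, w4, w6, w7, w8}

w0, w1, w2, w4, w6, w7, w8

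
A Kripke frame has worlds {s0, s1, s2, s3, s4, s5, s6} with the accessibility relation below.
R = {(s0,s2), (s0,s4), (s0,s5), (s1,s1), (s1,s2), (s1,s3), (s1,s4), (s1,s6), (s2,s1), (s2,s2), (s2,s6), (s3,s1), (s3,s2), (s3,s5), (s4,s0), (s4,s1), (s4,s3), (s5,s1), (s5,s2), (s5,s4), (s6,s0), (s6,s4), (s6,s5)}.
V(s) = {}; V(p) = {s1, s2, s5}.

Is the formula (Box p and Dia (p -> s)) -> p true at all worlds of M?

Let φ = (Box p and Dia (p -> s)) -> p. Evaluate φ at each world:
  s0 (successors {s2, s4, s5}): φ is true.
  s1 (successors {s1, s2, s3, s4, s6}): φ is true.
  s2 (successors {s1, s2, s6}): φ is true.
  s3 (successors {s1, s2, s5}): φ is true.
  s4 (successors {s0, s1, s3}): φ is true.
  s5 (successors {s1, s2, s4}): φ is true.
  s6 (successors {s0, s4, s5}): φ is true.
For instance, at s3:
  At s3: Box p and Dia (p -> s) is false, p is false, so (Box p and Dia (p -> s)) -> p is true.
    At s3: Box p is true, Dia (p -> s) is false, so Box p and Dia (p -> s) is false.
      At s3: Box p requires p at every successor {s1, s2, s5}.
        At s1: p is true.
        At s2: p is true.
        At s5: p is true.
      So Box p is true at s3.
      At s3: Dia (p -> s) requires p -> s at some successor in {s1, s2, s5}.
        At s1: p -> s is false.
        At s2: p -> s is false.
        At s5: p -> s is false.
      So Dia (p -> s) is false at s3.

Yes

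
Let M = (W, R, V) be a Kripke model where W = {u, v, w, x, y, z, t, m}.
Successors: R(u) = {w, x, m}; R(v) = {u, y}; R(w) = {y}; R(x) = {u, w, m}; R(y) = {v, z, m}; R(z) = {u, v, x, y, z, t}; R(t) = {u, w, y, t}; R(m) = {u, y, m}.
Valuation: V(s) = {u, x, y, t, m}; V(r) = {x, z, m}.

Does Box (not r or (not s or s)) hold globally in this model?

Yes

Let φ = Box (not r or (not s or s)). Evaluate φ at each world:
  u (successors {w, x, m}): φ is true.
  v (successors {u, y}): φ is true.
  w (successors {y}): φ is true.
  x (successors {u, w, m}): φ is true.
  y (successors {v, z, m}): φ is true.
  z (successors {u, v, x, y, z, t}): φ is true.
  t (successors {u, w, y, t}): φ is true.
  m (successors {u, y, m}): φ is true.
For instance, at u:
  At u: Box (not r or (not s or s)) requires not r or (not s or s) at every successor {w, x, m}.
    At w: not r or (not s or s) is true.
    At x: not r or (not s or s) is true.
    At m: not r or (not s or s) is true.
  So Box (not r or (not s or s)) is true at u.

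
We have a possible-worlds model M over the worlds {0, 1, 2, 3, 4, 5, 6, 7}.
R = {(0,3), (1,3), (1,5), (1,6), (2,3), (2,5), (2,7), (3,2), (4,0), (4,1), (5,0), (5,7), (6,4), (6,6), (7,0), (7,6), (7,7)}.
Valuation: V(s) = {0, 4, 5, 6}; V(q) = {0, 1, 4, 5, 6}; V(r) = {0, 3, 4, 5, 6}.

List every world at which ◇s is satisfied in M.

Let φ = ◇s. Evaluate φ at each world:
  0 (successors {3}): φ is false.
  1 (successors {3, 5, 6}): φ is true.
  2 (successors {3, 5, 7}): φ is true.
  3 (successors {2}): φ is false.
  4 (successors {0, 1}): φ is true.
  5 (successors {0, 7}): φ is true.
  6 (successors {4, 6}): φ is true.
  7 (successors {0, 6, 7}): φ is true.
For instance, at 0:
  At 0: ◇s requires s at some successor in {3}.
    At 3: s is false.
  So ◇s is false at 0.
Satisfying worlds: {1, 2, 4, 5, 6, 7}

1, 2, 4, 5, 6, 7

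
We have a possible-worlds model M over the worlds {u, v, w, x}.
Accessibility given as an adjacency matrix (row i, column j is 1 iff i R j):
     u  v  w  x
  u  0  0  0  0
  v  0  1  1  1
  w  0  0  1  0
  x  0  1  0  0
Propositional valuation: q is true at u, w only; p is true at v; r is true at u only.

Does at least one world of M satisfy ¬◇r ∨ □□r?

Let φ = ¬◇r ∨ □□r. Evaluate φ at each world:
  u (successors ∅): φ is true.
  v (successors {v, w, x}): φ is true.
  w (successors {w}): φ is true.
  x (successors {v}): φ is true.
Detail at u (witness):
  At u: ¬◇r is true, □□r is true, so ¬◇r ∨ □□r is true.
    At u: ◇r is false, so ¬◇r is true.
      At u: no accessible worlds, so ◇r is false.
    At u: no accessible worlds, so □□r holds vacuously.

Yes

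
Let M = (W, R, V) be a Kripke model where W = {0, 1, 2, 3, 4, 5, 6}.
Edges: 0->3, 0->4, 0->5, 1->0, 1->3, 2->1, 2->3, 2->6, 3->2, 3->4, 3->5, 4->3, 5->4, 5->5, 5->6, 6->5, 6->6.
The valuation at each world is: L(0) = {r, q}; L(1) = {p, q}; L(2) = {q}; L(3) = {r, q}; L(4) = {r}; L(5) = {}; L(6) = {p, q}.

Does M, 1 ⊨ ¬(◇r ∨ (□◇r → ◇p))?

No

At 1: ◇r ∨ (□◇r → ◇p) is true, so ¬(◇r ∨ (□◇r → ◇p)) is false.
  At 1: ◇r is true, □◇r → ◇p is false, so ◇r ∨ (□◇r → ◇p) is true.
    At 1: ◇r requires r at some successor in {0, 3}.
      r holds at 0, so ◇r is true at 1.
    At 1: □◇r is true, ◇p is false, so □◇r → ◇p is false.
      At 1: □◇r requires ◇r at every successor {0, 3}.
        At 0: ◇r is true.
        At 3: ◇r is true.
      So □◇r is true at 1.
      At 1: ◇p requires p at some successor in {0, 3}.
        At 0: p is false.
        At 3: p is false.
      So ◇p is false at 1.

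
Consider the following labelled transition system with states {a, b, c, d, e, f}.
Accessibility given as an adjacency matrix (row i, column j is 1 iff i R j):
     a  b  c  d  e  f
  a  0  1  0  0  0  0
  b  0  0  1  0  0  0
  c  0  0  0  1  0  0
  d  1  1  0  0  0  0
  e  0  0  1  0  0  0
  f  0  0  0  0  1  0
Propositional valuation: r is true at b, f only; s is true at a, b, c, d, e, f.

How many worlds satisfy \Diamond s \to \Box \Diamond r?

1

Recall that \Box ψ holds at a world iff ψ holds at every accessible world, and \Diamond ψ holds iff ψ holds at some accessible world.
Let φ = \Diamond s \to \Box \Diamond r. Evaluate φ at each world:
  a (successors {b}): φ is false.
  b (successors {c}): φ is false.
  c (successors {d}): φ is true.
  d (successors {a, b}): φ is false.
  e (successors {c}): φ is false.
  f (successors {e}): φ is false.
For instance, at f:
  At f: \Diamond s is true, \Box \Diamond r is false, so \Diamond s \to \Box \Diamond r is false.
    At f: \Diamond s requires s at some successor in {e}.
      s holds at e, so \Diamond s is true at f.
    At f: \Box \Diamond r requires \Diamond r at every successor {e}.
      \Diamond r fails at e, so \Box \Diamond r is false at f.
Satisfying worlds: {c}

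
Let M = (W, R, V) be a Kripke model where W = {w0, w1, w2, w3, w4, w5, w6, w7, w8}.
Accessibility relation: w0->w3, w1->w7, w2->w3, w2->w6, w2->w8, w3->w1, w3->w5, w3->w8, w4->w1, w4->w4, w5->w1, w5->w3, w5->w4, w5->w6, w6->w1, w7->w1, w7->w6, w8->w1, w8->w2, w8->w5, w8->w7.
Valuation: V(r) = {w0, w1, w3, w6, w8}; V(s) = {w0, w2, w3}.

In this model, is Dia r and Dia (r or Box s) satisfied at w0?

Yes

At w0: Dia r is true, Dia (r or Box s) is true, so Dia r and Dia (r or Box s) is true.
  At w0: Dia r requires r at some successor in {w3}.
    r holds at w3, so Dia r is true at w0.
  At w0: Dia (r or Box s) requires r or Box s at some successor in {w3}.
    r or Box s holds at w3, so Dia (r or Box s) is true at w0.
      At w3: r is true, Box s is false, so r or Box s is true.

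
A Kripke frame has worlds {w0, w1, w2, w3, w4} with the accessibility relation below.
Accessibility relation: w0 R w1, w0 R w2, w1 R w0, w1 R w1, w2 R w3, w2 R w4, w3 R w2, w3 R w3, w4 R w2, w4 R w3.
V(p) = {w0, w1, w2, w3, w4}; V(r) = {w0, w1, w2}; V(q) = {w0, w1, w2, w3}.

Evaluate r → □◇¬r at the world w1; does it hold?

At w1: r is true, □◇¬r is false, so r → □◇¬r is false.
  At w1: □◇¬r requires ◇¬r at every successor {w0, w1}.
    ◇¬r fails at w0, so □◇¬r is false at w1.
      At w0: ◇¬r requires ¬r at some successor in {w1, w2}.
        At w1: ¬r is false.
        At w2: ¬r is false.
      So ◇¬r is false at w0.

No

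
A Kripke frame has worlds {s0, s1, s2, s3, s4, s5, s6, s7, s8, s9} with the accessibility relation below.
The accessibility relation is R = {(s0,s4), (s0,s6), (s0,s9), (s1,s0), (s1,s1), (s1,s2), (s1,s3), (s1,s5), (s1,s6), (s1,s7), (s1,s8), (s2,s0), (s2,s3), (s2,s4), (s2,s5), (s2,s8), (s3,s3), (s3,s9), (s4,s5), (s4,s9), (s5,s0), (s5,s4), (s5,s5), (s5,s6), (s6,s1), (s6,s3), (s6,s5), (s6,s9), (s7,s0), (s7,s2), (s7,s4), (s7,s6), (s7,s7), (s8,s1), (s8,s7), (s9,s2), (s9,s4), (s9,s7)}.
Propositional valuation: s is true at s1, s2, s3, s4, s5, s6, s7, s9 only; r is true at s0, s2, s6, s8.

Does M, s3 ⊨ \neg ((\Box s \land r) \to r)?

No

At s3: (\Box s \land r) \to r is true, so \neg ((\Box s \land r) \to r) is false.
  At s3: \Box s \land r is false, r is false, so (\Box s \land r) \to r is true.
    At s3: \Box s is true, r is false, so \Box s \land r is false.
      At s3: \Box s requires s at every successor {s3, s9}.
        At s3: s is true.
        At s9: s is true.
      So \Box s is true at s3.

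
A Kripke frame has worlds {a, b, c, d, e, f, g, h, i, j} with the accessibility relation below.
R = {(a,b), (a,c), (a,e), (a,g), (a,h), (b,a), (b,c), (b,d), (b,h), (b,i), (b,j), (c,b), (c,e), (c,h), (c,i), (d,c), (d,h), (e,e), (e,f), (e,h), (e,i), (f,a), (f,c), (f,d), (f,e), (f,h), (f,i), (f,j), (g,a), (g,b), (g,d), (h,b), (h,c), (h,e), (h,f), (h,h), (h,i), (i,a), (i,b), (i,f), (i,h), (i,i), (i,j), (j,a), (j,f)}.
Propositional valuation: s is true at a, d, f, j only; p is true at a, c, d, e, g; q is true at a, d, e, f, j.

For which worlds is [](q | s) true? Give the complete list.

j

Recall that []ψ holds at a world iff ψ holds at every accessible world, and <>ψ holds iff ψ holds at some accessible world.
Let φ = [](q | s). Evaluate φ at each world:
  a (successors {b, c, e, g, h}): φ is false.
  b (successors {a, c, d, h, i, j}): φ is false.
  c (successors {b, e, h, i}): φ is false.
  d (successors {c, h}): φ is false.
  e (successors {e, f, h, i}): φ is false.
  f (successors {a, c, d, e, h, i, j}): φ is false.
  g (successors {a, b, d}): φ is false.
  h (successors {b, c, e, f, h, i}): φ is false.
  i (successors {a, b, f, h, i, j}): φ is false.
  j (successors {a, f}): φ is true.
For instance, at c:
  At c: [](q | s) requires q | s at every successor {b, e, h, i}.
    q | s fails at b, so [](q | s) is false at c.
Satisfying worlds: {j}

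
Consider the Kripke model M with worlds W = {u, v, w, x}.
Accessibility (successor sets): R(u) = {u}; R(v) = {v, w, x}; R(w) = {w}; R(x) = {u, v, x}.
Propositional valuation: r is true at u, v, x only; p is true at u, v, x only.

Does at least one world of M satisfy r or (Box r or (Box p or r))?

Yes

Let φ = r or (Box r or (Box p or r)). Evaluate φ at each world:
  u (successors {u}): φ is true.
  v (successors {v, w, x}): φ is true.
  w (successors {w}): φ is false.
  x (successors {u, v, x}): φ is true.
Detail at u (witness):
  At u: r is true, Box r or (Box p or r) is true, so r or (Box r or (Box p or r)) is true.
    At u: Box r is true, Box p or r is true, so Box r or (Box p or r) is true.
      At u: Box r requires r at every successor {u}.
        At u: r is true.
      So Box r is true at u.
      At u: Box p is true, r is true, so Box p or r is true.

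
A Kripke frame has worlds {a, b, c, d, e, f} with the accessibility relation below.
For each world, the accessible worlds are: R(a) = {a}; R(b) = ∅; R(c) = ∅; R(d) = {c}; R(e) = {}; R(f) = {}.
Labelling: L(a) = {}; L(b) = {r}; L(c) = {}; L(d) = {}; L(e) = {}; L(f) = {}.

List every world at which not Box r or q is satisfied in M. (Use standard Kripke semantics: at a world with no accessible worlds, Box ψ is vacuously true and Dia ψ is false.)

Let φ = not Box r or q. Evaluate φ at each world:
  a (successors {a}): φ is true.
  b (successors ∅): φ is false.
  c (successors ∅): φ is false.
  d (successors {c}): φ is true.
  e (successors ∅): φ is false.
  f (successors ∅): φ is false.
For instance, at d:
  At d: not Box r is true, q is false, so not Box r or q is true.
    At d: Box r is false, so not Box r is true.
      At d: Box r requires r at every successor {c}.
        r fails at c, so Box r is false at d.
Satisfying worlds: {a, d}

a, d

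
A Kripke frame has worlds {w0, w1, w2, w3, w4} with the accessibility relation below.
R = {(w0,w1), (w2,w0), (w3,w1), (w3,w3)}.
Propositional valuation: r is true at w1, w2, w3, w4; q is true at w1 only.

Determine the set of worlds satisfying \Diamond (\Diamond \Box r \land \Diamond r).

w2, w3

Let φ = \Diamond (\Diamond \Box r \land \Diamond r). Evaluate φ at each world:
  w0 (successors {w1}): φ is false.
  w1 (successors ∅): φ is false.
  w2 (successors {w0}): φ is true.
  w3 (successors {w1, w3}): φ is true.
  w4 (successors ∅): φ is false.
For instance, at w2:
  At w2: \Diamond (\Diamond \Box r \land \Diamond r) requires \Diamond \Box r \land \Diamond r at some successor in {w0}.
    \Diamond \Box r \land \Diamond r holds at w0, so \Diamond (\Diamond \Box r \land \Diamond r) is true at w2.
      At w0: \Diamond \Box r is true, \Diamond r is true, so \Diamond \Box r \land \Diamond r is true.
Satisfying worlds: {w2, w3}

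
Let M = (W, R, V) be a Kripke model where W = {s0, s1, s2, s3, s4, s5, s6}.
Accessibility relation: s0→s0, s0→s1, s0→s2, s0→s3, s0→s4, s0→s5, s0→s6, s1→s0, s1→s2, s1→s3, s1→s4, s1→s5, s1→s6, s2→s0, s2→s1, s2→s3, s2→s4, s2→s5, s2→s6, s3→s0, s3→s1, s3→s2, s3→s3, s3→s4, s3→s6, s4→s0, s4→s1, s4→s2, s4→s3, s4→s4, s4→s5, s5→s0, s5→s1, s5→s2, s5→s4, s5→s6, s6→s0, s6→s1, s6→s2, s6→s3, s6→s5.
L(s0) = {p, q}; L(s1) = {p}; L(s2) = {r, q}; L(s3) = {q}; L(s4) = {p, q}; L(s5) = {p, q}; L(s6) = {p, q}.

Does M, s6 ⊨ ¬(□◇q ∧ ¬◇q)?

Recall that □ψ holds at a world iff ψ holds at every accessible world, and ◇ψ holds iff ψ holds at some accessible world.
At s6: □◇q ∧ ¬◇q is false, so ¬(□◇q ∧ ¬◇q) is true.
  At s6: □◇q is true, ¬◇q is false, so □◇q ∧ ¬◇q is false.
    At s6: □◇q requires ◇q at every successor {s0, s1, s2, s3, s5}.
      At s0: ◇q is true.
      At s1: ◇q is true.
      At s2: ◇q is true.
      At s3: ◇q is true.
      At s5: ◇q is true.
    So □◇q is true at s6.
    At s6: ◇q is true, so ¬◇q is false.
      At s6: ◇q requires q at some successor in {s0, s1, s2, s3, s5}.
        q holds at s0, so ◇q is true at s6.

Yes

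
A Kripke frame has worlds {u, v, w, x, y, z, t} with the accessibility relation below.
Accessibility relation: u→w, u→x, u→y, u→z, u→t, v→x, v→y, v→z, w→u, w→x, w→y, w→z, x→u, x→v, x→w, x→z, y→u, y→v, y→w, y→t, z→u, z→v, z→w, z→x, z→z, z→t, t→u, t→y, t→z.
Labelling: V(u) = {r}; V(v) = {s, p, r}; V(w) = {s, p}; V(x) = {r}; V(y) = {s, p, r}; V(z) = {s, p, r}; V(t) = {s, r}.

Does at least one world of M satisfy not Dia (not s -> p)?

No

Recall that Dia ψ holds at a world iff ψ holds at some accessible world.
Let φ = not Dia (not s -> p). Evaluate φ at each world:
  u (successors {w, x, y, z, t}): φ is false.
  v (successors {x, y, z}): φ is false.
  w (successors {u, x, y, z}): φ is false.
  x (successors {u, v, w, z}): φ is false.
  y (successors {u, v, w, t}): φ is false.
  z (successors {u, v, w, x, z, t}): φ is false.
  t (successors {u, y, z}): φ is false.
For instance, at u:
  At u: Dia (not s -> p) is true, so not Dia (not s -> p) is false.
    At u: Dia (not s -> p) requires not s -> p at some successor in {w, x, y, z, t}.
      not s -> p holds at w, so Dia (not s -> p) is true at u.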